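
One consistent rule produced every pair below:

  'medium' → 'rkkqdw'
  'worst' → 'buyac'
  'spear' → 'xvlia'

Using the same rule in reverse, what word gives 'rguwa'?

manor

In medium: m→r is +5, e→k is +6, d→k is +7, i→q is +8 — the shift increases by 1 each position. The shift increases by 1 at each position, starting from +5: 5, 6, 7, ….
Decoding rguwa: r−5=m, g−6=a, u−7=n, w−8=o, a−9=r.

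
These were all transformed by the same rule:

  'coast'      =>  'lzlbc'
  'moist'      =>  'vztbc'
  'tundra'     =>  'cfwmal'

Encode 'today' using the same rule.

The shift depends on letter class: consonant c→l is +9, but vowel o→z is +11. The rule splits by letter class: vowels +11, consonants +9.
For today: t(cons)+9=c, o(vowel)+11=z, d(cons)+9=m, a(vowel)+11=l, y(cons)+9=h.

czmlh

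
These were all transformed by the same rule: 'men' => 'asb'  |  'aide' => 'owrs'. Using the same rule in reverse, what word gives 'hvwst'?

thief

Compare letters: m→a is +14, e→s is +14, n→b is +14 — a constant shift. Every letter moves 14 places later in the alphabet, wrapping around z→a.
Decoding hvwst: h−14=t, v−14=h, w−14=i, s−14=e, t−14=f.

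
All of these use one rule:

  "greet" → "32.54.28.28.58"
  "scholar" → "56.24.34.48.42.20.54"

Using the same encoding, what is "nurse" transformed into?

g(#7)→32 and r(#18)→54: differences scale by 2, so n = 2·pos + 18. The formula is n = 2×(alphabet index, a=1) + 18.
On nurse: n=14→46, u=21→60, r=18→54, s=19→56, e=5→28.

46.60.54.56.28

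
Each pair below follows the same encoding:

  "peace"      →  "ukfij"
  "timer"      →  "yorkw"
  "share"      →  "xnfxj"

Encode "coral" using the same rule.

huwgq

Shifts by position in peace: pos 0: p→u (+5), pos 1: e→k (+6), pos 2: a→f (+5), pos 3: c→i (+6) — repeating every 2. A repeating key of period 2 is used — shifts +5, +6 over and over.
On coral: c+5=h, o+6=u, r+5=w, a+6=g, l+5=q.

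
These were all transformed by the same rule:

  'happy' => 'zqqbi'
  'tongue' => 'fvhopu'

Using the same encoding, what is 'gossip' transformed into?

The output letters match the input read backwards, each shifted +1: happy reversed is yppah. Two steps: reverse the string, then apply a Caesar shift of +1.
Applying it to gossip: reverse → pissog; then shift: p+1=q, i+1=j, s+1=t, s+1=t, o+1=p, g+1=h.

qjttph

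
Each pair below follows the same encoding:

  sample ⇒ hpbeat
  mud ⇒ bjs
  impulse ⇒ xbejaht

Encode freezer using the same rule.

ugttotg

Compare letters: s→h is +15, a→p is +15, m→b is +15 — a constant shift. This is a Caesar cipher with shift 15.
For freezer: f+15=u, r+15=g, e+15=t, e+15=t, z+15=o, e+15=t, r+15=g.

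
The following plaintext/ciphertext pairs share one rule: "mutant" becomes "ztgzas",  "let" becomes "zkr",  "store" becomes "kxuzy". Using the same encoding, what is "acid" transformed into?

joig

The output letters match the input read backwards, each shifted +6: mutant reversed is tnatum. The word is reversed, then every letter is shifted forward by 6.
Applying it to acid: reverse → dica; then shift: d+6=j, i+6=o, c+6=i, a+6=g.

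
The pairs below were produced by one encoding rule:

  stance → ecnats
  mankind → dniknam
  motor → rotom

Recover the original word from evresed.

deserve

The output letters match the input read backwards: stance reversed is ecnats. It's just the letters in reverse order.
Reversing it on evresed: then reverse → deserve.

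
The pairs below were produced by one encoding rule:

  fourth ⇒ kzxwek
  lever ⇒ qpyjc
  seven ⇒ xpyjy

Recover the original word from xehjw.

Shifts by position in fourth: pos 0: f→k (+5), pos 1: o→z (+11), pos 2: u→x (+3), pos 3: r→w (+5), pos 4: t→e (+11), pos 5: h→k (+3) — repeating every 3. A repeating key of period 3 is used — shifts +5, +11, +3 over and over.
Reversing it on xehjw: x−5=s, e−11=t, h−3=e, j−5=e, w−11=l.

steel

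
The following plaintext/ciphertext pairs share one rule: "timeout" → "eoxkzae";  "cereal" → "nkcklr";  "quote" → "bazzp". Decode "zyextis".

ostrich

It's a Vigenère-style cipher with numeric key [11,6]: position i shifts by key[i mod 2].
Decoding zyextis: z−11=o, y−6=s, e−11=t, x−6=r, t−11=i, i−6=c, s−11=h.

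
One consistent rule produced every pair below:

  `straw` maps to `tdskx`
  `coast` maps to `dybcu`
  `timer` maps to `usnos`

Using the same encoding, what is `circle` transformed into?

dssmmo

Shifts by position in straw: pos 0: s→t (+1), pos 1: t→d (+10), pos 2: r→s (+1), pos 3: a→k (+10) — repeating every 2. It's a Vigenère-style cipher with numeric key [1,10]: position i shifts by key[i mod 2].
Applying it to circle: c+1=d, i+10=s, r+1=s, c+10=m, l+1=m, e+10=o.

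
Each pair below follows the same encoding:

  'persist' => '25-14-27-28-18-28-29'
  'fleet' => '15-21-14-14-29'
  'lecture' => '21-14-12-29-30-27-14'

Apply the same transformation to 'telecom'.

p is letter #16 and maps to 25: an offset of 9. Each letter is replaced by its alphabet position (a=1..z=26) + 9.
On telecom: t=20→29, e=5→14, l=12→21, e=5→14, c=3→12, o=15→24, m=13→22.

29-14-21-14-12-24-22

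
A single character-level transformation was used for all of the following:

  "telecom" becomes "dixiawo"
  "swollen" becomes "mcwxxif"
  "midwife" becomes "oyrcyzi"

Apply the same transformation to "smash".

t(19)→d(3) and e(4)→i(8) fit y≡17x+18 (mod 26); the inverse of 17 mod 26 is 23. This is an affine cipher: with a=0,…,z=25, each position x becomes (17x+18) mod 26.
For smash: s(18)→17·18+18≡12=m; m(12)→17·12+18≡14=o; a(0)→17·0+18≡18=s; s(18)→17·18+18≡12=m; h(7)→17·7+18≡7=h (all mod 26).

mosmh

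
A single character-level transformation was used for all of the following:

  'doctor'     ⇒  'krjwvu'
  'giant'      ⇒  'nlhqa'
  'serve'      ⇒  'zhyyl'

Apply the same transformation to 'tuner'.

axuhy

Shifts by position in doctor: pos 0: d→k (+7), pos 1: o→r (+3), pos 2: c→j (+7), pos 3: t→w (+3) — repeating every 2. The shifts repeat in a cycle of length 2: positions 0,1,… shift by +7, +3, then the pattern repeats.
Applying it to tuner: t+7=a, u+3=x, n+7=u, e+3=h, r+7=y.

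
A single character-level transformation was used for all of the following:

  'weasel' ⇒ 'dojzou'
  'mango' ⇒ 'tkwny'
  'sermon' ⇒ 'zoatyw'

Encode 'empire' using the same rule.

lwypbn

Shifts by position in weasel: pos 0: w→d (+7), pos 1: e→o (+10), pos 2: a→j (+9), pos 3: s→z (+7), pos 4: e→o (+10), pos 5: l→u (+9) — repeating every 3. The shifts repeat in a cycle of length 3: positions 0,1,… shift by +7, +10, +9, then the pattern repeats.
On empire: e+7=l, m+10=w, p+9=y, i+7=p, r+10=b, e+9=n.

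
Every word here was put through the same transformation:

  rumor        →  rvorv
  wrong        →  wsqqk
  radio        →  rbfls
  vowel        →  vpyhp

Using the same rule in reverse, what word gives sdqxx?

scout

In rumor: r→r is +0, u→v is +1, m→o is +2, o→r is +3 — the shift increases by 1 each position. Letter i (0-indexed) is shifted by i+0, so successive shifts are 0, 1, 2, ….
Decoding sdqxx: s−0=s, d−1=c, q−2=o, x−3=u, x−4=t.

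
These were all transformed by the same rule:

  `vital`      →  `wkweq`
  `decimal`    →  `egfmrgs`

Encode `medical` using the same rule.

Letter i (0-indexed) is shifted by i+1, so successive shifts are 1, 2, 3, ….
For medical: m+1=n, e+2=g, d+3=g, i+4=m, c+5=h, a+6=g, l+7=s.

nggmhgs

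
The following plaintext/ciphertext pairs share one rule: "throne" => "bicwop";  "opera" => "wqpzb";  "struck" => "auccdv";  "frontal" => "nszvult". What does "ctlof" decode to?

Shifts by position in throne: pos 0: t→b (+8), pos 1: h→i (+1), pos 2: r→c (+11), pos 3: o→w (+8), pos 4: n→o (+1), pos 5: e→p (+11) — repeating every 3. The shifts repeat in a cycle of length 3: positions 0,1,… shift by +8, +1, +11, then the pattern repeats.
Decoding ctlof: c−8=u, t−1=s, l−11=a, o−8=g, f−1=e.

usage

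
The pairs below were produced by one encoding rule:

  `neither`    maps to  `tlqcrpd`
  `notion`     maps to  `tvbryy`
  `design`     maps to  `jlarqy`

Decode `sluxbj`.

memory

In neither: n→t is +6, e→l is +7, i→q is +8, t→c is +9 — the shift increases by 1 each position. Each letter shifts forward by (position + 6), i.e. 6, 7, 8, … — the shift grows by one for each successive letter.
Undoing it on sluxbj: s−6=m, l−7=e, u−8=m, x−9=o, b−10=r, j−11=y.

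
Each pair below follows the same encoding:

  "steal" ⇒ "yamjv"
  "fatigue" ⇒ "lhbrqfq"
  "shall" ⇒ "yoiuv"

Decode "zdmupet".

twelfth

In steal: s→y is +6, t→a is +7, e→m is +8, a→j is +9 — the shift increases by 1 each position. Letter i (0-indexed) is shifted by i+6, so successive shifts are 6, 7, 8, ….
Reversing it on zdmupet: z−6=t, d−7=w, m−8=e, u−9=l, p−10=f, e−11=t, t−12=h.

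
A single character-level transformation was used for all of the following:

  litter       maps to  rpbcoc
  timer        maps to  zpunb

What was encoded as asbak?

In litter: l→r is +6, i→p is +7, t→b is +8, t→c is +9 — the shift increases by 1 each position. Each letter shifts forward by (position + 6), i.e. 6, 7, 8, … — the shift grows by one for each successive letter.
Reversing it on asbak: a−6=u, s−7=l, b−8=t, a−9=r, k−10=a.

ultra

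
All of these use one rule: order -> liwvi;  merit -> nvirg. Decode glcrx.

Each pair mirrors across the alphabet (o↔l, r↔i, d↔w): positions sum to 25. This is the alphabet-reversal cipher (Atbash): a becomes z, b becomes y, etc.
Reversing it on glcrx: g↔t, l↔o, c↔x, r↔i, x↔c.

toxic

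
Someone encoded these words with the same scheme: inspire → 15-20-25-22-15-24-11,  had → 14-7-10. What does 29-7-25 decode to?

i is letter #9 and maps to 15: an offset of 6. Each letter is replaced by its alphabet position (a=1..z=26) + 6.
Undoing it on 29-7-25: 29→(29−6)÷1=23=w, 7→(7−6)÷1=1=a, 25→(25−6)÷1=19=s.

was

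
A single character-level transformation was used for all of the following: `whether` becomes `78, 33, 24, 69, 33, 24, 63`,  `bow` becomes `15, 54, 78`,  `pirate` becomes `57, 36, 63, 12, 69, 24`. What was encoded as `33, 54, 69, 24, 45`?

hotel

w(#23)→78 and h(#8)→33: differences scale by 3, so n = 3·pos + 9. The formula is n = 3×(alphabet index, a=1) + 9.
Decoding 33, 54, 69, 24, 45: 33→(33−9)÷3=8=h, 54→(54−9)÷3=15=o, 69→(69−9)÷3=20=t, 24→(24−9)÷3=5=e, 45→(45−9)÷3=12=l.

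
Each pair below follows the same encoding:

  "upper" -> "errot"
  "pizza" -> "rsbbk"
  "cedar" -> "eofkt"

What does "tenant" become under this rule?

The shift depends on letter class: consonant p→r is +2, but vowel u→e is +10. Two shifts are in play — +10 for a/e/i/o/u, +2 for every other letter.
For tenant: t(cons)+2=v, e(vowel)+10=o, n(cons)+2=p, a(vowel)+10=k, n(cons)+2=p, t(cons)+2=v.

vopkpv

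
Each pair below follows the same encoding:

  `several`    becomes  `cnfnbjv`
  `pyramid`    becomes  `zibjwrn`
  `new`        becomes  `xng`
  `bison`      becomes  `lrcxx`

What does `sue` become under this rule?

cdn

The shift depends on letter class: consonant s→c is +10, but vowel e→n is +9. Vowels shift forward by 9 and consonants shift forward by 10.
For sue: s(cons)+10=c, u(vowel)+9=d, e(vowel)+9=n.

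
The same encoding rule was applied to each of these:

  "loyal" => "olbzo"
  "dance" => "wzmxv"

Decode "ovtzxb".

legacy

Each pair mirrors across the alphabet (l↔o, o↔l, y↔b): positions sum to 25. Each letter is replaced by its mirror in the alphabet: a↔z, b↔y, c↔x, and so on (the Atbash cipher).
Undoing it on ovtzxb: o↔l, v↔e, t↔g, z↔a, x↔c, b↔y.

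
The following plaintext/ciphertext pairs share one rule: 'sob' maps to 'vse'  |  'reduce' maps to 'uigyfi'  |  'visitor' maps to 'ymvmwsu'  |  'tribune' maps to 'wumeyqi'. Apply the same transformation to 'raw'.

uez

Two shifts are in play — +4 for a/e/i/o/u, +3 for every other letter.
Applying it to raw: r(cons)+3=u, a(vowel)+4=e, w(cons)+3=z.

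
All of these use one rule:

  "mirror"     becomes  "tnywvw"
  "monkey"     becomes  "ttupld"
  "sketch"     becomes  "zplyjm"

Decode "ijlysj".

Shifts by position in mirror: pos 0: m→t (+7), pos 1: i→n (+5), pos 2: r→y (+7), pos 3: r→w (+5) — repeating every 2. It's a Vigenère-style cipher with numeric key [7,5]: position i shifts by key[i mod 2].
Reversing it on ijlysj: i−7=b, j−5=e, l−7=e, y−5=t, s−7=l, j−5=e.

beetle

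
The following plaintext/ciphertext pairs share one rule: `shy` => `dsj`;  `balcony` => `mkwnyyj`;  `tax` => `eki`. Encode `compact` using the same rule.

The shift depends on letter class: consonant s→d is +11, but vowel a→k is +10. The rule splits by letter class: vowels +10, consonants +11.
On compact: c(cons)+11=n, o(vowel)+10=y, m(cons)+11=x, p(cons)+11=a, a(vowel)+10=k, c(cons)+11=n, t(cons)+11=e.

nyxakne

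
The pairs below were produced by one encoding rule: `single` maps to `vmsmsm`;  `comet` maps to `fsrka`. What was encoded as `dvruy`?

In single: s→v is +3, i→m is +4, n→s is +5, g→m is +6 — the shift increases by 1 each position. The shift increases by 1 at each position, starting from +3: 3, 4, 5, ….
Decoding dvruy: d−3=a, v−4=r, r−5=m, u−6=o, y−7=r.

armor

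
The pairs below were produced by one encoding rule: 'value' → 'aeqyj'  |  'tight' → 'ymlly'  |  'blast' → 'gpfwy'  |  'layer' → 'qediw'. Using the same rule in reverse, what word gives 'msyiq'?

Shifts by position in value: pos 0: v→a (+5), pos 1: a→e (+4), pos 2: l→q (+5), pos 3: u→y (+4) — repeating every 2. It's a Vigenère-style cipher with numeric key [5,4]: position i shifts by key[i mod 2].
Reversing it on msyiq: m−5=h, s−4=o, y−5=t, i−4=e, q−5=l.

hotel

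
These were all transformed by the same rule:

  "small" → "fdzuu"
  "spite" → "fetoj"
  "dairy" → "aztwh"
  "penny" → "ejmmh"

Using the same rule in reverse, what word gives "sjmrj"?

fence

s(18)→f(5) and m(12)→d(3) fit y≡9x+25 (mod 26); the inverse of 9 mod 26 is 3. Treating letters as 0–25, the rule is x ↦ 9x + 25 (mod 26).
Undoing it on sjmrj: s(18)→3·(18−25)≡5=f; j(9)→3·(9−25)≡4=e; m(12)→3·(12−25)≡13=n; r(17)→3·(17−25)≡2=c; j(9)→3·(9−25)≡4=e (all mod 26).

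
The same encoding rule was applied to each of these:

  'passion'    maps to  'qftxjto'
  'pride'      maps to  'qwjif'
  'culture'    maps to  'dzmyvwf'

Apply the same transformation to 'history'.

intypwz

Shifts by position in passion: pos 0: p→q (+1), pos 1: a→f (+5), pos 2: s→t (+1), pos 3: s→x (+5) — repeating every 2. It's a Vigenère-style cipher with numeric key [1,5]: position i shifts by key[i mod 2].
Applying it to history: h+1=i, i+5=n, s+1=t, t+5=y, o+1=p, r+5=w, y+1=z.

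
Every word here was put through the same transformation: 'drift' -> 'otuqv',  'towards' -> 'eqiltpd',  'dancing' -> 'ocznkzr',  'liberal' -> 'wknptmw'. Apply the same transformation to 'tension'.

egzdkay

Shifts by position in drift: pos 0: d→o (+11), pos 1: r→t (+2), pos 2: i→u (+12), pos 3: f→q (+11), pos 4: t→v (+2) — repeating every 3. It's a Vigenère-style cipher with numeric key [11,2,12]: position i shifts by key[i mod 3].
Applying it to tension: t+11=e, e+2=g, n+12=z, s+11=d, i+2=k, o+12=a, n+11=y.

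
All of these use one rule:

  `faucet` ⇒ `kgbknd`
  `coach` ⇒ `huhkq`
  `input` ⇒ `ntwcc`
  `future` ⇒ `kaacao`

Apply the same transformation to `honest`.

The shift increases by 1 at each position, starting from +5: 5, 6, 7, ….
For honest: h+5=m, o+6=u, n+7=u, e+8=m, s+9=b, t+10=d.

muumbd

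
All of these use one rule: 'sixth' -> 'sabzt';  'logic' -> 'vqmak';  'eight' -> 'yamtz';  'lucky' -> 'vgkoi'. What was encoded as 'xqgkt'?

Each letter's alphabet position (a=0..z=25) is mapped through 7·x+22 mod 26 — an affine cipher.
Reversing it on xqgkt: x(23)→15·(23−22)≡15=p; q(16)→15·(16−22)≡14=o; g(6)→15·(6−22)≡20=u; k(10)→15·(10−22)≡2=c; t(19)→15·(19−22)≡7=h (all mod 26).

pouch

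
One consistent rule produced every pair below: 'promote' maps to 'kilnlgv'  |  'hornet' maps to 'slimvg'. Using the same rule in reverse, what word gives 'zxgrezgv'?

activate

This is the alphabet-reversal cipher (Atbash): a becomes z, b becomes y, etc.
Decoding zxgrezgv: z↔a, x↔c, g↔t, r↔i, e↔v, z↔a, g↔t, v↔e.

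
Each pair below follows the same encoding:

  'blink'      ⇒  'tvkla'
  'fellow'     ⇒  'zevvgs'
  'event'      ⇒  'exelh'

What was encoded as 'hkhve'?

b(1)→t(19) and l(11)→v(21) fit y≡21x+24 (mod 26); the inverse of 21 mod 26 is 5. Treating letters as 0–25, the rule is x ↦ 21x + 24 (mod 26).
Decoding hkhve: h(7)→5·(7−24)≡19=t; k(10)→5·(10−24)≡8=i; h(7)→5·(7−24)≡19=t; v(21)→5·(21−24)≡11=l; e(4)→5·(4−24)≡4=e (all mod 26).

title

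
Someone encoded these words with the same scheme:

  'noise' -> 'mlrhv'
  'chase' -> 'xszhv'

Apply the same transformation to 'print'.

kirmg

Each letter is replaced by its mirror in the alphabet: a↔z, b↔y, c↔x, and so on (the Atbash cipher).
For print: p↔k, r↔i, i↔r, n↔m, t↔g.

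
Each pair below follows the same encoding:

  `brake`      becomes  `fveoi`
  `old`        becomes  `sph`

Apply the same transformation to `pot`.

Compare letters: b→f is +4, r→v is +4, a→e is +4 — a constant shift. Each letter is shifted forward by 4 in the alphabet (a Caesar shift of +4).
For pot: p+4=t, o+4=s, t+4=x.

tsx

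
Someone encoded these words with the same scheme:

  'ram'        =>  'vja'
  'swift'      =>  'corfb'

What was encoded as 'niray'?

prize

The output letters match the input read backwards, each shifted +9: ram reversed is mar. Two steps: reverse the string, then apply a Caesar shift of +9.
Reversing it on niray: shift back: n−9=e, i−9=z, r−9=i, a−9=r, y−9=p → ezirp; then reverse → prize.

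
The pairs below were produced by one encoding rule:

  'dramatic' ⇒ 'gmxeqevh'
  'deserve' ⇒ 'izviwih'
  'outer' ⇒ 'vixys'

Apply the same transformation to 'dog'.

ksh

The output letters match the input read backwards, each shifted +4: dramatic reversed is citamard. Two steps: reverse the string, then apply a Caesar shift of +4.
Applying it to dog: reverse → god; then shift: g+4=k, o+4=s, d+4=h.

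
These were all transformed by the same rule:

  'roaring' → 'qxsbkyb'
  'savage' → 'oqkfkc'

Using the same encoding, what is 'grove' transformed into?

The output letters match the input read backwards, each shifted +10: roaring reversed is gniraor. Two steps: reverse the string, then apply a Caesar shift of +10.
Applying it to grove: reverse → evorg; then shift: e+10=o, v+10=f, o+10=y, r+10=b, g+10=q.

ofybq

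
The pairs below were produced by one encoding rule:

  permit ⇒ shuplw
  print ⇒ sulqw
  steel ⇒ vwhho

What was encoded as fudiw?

Compare letters: p→s is +3, e→h is +3, r→u is +3 — a constant shift. It's a constant shift of +3 (ROT3).
Undoing it on fudiw: f−3=c, u−3=r, d−3=a, i−3=f, w−3=t.

craft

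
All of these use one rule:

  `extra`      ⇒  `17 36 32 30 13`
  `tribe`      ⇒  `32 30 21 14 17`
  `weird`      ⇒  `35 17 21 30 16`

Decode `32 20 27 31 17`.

those

e is letter #5 and maps to 17: an offset of 12. The number is (letter's place in the alphabet, a=1) + 12.
Reversing it on 32 20 27 31 17: 32→(32−12)÷1=20=t, 20→(20−12)÷1=8=h, 27→(27−12)÷1=15=o, 31→(31−12)÷1=19=s, 17→(17−12)÷1=5=e.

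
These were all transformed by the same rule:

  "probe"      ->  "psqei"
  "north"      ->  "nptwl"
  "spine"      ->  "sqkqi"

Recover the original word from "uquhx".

Each letter shifts forward by its position index (0, 1, 2, …) — the shift grows by one for each successive letter.
Reversing it on uquhx: u−0=u, q−1=p, u−2=s, h−3=e, x−4=t.

upset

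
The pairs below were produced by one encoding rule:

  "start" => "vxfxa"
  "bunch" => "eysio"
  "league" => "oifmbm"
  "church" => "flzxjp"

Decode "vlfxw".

sharp

Letter i (0-indexed) is shifted by i+3, so successive shifts are 3, 4, 5, ….
Reversing it on vlfxw: v−3=s, l−4=h, f−5=a, x−6=r, w−7=p.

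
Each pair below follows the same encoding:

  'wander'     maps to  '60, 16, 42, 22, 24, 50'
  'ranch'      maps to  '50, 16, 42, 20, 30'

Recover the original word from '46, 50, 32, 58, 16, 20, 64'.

privacy

The formula is n = 2×(alphabet index, a=1) + 14.
Reversing it on 46, 50, 32, 58, 16, 20, 64: 46→(46−14)÷2=16=p, 50→(50−14)÷2=18=r, 32→(32−14)÷2=9=i, 58→(58−14)÷2=22=v, 16→(16−14)÷2=1=a, 20→(20−14)÷2=3=c, 64→(64−14)÷2=25=y.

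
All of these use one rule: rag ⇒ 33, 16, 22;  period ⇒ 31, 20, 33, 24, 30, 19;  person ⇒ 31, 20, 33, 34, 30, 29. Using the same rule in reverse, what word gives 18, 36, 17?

cub

r is letter #18 and maps to 33: an offset of 15. The number is (letter's place in the alphabet, a=1) + 15.
Reversing it on 18, 36, 17: 18→(18−15)÷1=3=c, 36→(36−15)÷1=21=u, 17→(17−15)÷1=2=b.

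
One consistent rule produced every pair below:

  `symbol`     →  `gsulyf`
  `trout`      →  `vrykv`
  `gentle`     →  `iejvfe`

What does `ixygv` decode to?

s(18)→g(6) and y(24)→s(18) fit y≡15x+22 (mod 26); the inverse of 15 mod 26 is 7. Each letter's alphabet position (a=0..z=25) is mapped through 15·x+22 mod 26 — an affine cipher.
Reversing it on ixygv: i(8)→7·(8−22)≡6=g; x(23)→7·(23−22)≡7=h; y(24)→7·(24−22)≡14=o; g(6)→7·(6−22)≡18=s; v(21)→7·(21−22)≡19=t (all mod 26).

ghost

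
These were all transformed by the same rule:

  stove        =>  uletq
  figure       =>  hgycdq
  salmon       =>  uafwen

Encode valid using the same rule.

This is an affine cipher: with a=0,…,z=25, each position x becomes (17x+0) mod 26.
On valid: v(21)→17·21+0≡19=t; a(0)→17·0+0≡0=a; l(11)→17·11+0≡5=f; i(8)→17·8+0≡6=g; d(3)→17·3+0≡25=z (all mod 26).

tafgz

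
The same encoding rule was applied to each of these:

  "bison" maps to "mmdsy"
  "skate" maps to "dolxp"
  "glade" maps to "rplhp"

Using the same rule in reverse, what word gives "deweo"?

Shifts by position in bison: pos 0: b→m (+11), pos 1: i→m (+4), pos 2: s→d (+11), pos 3: o→s (+4) — repeating every 2. It's a Vigenère-style cipher with numeric key [11,4]: position i shifts by key[i mod 2].
Decoding deweo: d−11=s, e−4=a, w−11=l, e−4=a, o−11=d.

salad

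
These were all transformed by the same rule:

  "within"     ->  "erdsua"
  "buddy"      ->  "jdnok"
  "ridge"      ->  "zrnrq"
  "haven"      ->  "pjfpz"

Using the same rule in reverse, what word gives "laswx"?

In within: w→e is +8, i→r is +9, t→d is +10, h→s is +11 — the shift increases by 1 each position. Each letter shifts forward by (position + 8), i.e. 8, 9, 10, … — the shift grows by one for each successive letter.
Undoing it on laswx: l−8=d, a−9=r, s−10=i, w−11=l, x−12=l.

drill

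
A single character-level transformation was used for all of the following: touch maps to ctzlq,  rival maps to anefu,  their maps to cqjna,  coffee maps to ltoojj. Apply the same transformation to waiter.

Vowels shift forward by 5 and consonants shift forward by 9.
On waiter: w(cons)+9=f, a(vowel)+5=f, i(vowel)+5=n, t(cons)+9=c, e(vowel)+5=j, r(cons)+9=a.

ffncja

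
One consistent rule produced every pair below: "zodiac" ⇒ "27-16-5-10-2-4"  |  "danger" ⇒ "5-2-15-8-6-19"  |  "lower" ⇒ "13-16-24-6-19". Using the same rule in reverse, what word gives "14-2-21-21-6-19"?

z is letter #26 and maps to 27: an offset of 1. Letters become their 1-based position plus 1 (so a→2, b→3, …).
Undoing it on 14-2-21-21-6-19: 14→(14−1)÷1=13=m, 2→(2−1)÷1=1=a, 21→(21−1)÷1=20=t, 21→(21−1)÷1=20=t, 6→(6−1)÷1=5=e, 19→(19−1)÷1=18=r.

matter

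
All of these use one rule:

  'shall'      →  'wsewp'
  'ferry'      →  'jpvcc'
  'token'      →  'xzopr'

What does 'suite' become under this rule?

The shifts repeat in a cycle of length 2: positions 0,1,… shift by +4, +11, then the pattern repeats.
On suite: s+4=w, u+11=f, i+4=m, t+11=e, e+4=i.

wfmei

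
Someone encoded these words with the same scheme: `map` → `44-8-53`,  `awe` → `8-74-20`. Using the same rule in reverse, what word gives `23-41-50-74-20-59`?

m(#13)→44 and a(#1)→8: differences scale by 3, so n = 3·pos + 5. With a=1..z=26, the number is 3·pos + 5.
Decoding 23-41-50-74-20-59: 23→(23−5)÷3=6=f, 41→(41−5)÷3=12=l, 50→(50−5)÷3=15=o, 74→(74−5)÷3=23=w, 20→(20−5)÷3=5=e, 59→(59−5)÷3=18=r.

flower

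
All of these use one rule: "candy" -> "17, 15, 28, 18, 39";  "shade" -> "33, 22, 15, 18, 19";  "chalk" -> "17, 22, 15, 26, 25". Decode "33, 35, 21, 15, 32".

c is letter #3 and maps to 17: an offset of 14. Each letter is replaced by its alphabet position (a=1..z=26) + 14.
Reversing it on 33, 35, 21, 15, 32: 33→(33−14)÷1=19=s, 35→(35−14)÷1=21=u, 21→(21−14)÷1=7=g, 15→(15−14)÷1=1=a, 32→(32−14)÷1=18=r.

sugar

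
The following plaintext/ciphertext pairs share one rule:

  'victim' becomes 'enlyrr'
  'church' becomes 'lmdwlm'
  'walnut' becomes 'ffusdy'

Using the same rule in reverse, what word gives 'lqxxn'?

close

Shifts by position in victim: pos 0: v→e (+9), pos 1: i→n (+5), pos 2: c→l (+9), pos 3: t→y (+5) — repeating every 2. The shifts repeat in a cycle of length 2: positions 0,1,… shift by +9, +5, then the pattern repeats.
Reversing it on lqxxn: l−9=c, q−5=l, x−9=o, x−5=s, n−9=e.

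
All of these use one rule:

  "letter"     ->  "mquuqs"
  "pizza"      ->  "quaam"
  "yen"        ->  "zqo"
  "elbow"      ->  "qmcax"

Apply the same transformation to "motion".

The shift depends on letter class: consonant l→m is +1, but vowel e→q is +12. Two shifts are in play — +12 for a/e/i/o/u, +1 for every other letter.
For motion: m(cons)+1=n, o(vowel)+12=a, t(cons)+1=u, i(vowel)+12=u, o(vowel)+12=a, n(cons)+1=o.

nauuao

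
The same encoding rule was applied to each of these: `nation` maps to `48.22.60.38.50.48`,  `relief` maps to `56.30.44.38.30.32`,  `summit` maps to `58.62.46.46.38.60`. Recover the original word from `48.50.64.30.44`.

n(#14)→48 and a(#1)→22: differences scale by 2, so n = 2·pos + 20. With a=1..z=26, the number is 2·pos + 20.
Decoding 48.50.64.30.44: 48→(48−20)÷2=14=n, 50→(50−20)÷2=15=o, 64→(64−20)÷2=22=v, 30→(30−20)÷2=5=e, 44→(44−20)÷2=12=l.

novel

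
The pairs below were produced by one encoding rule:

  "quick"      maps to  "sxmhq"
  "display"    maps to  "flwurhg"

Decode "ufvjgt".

In quick: q→s is +2, u→x is +3, i→m is +4, c→h is +5 — the shift increases by 1 each position. Each letter shifts forward by (position + 2), i.e. 2, 3, 4, … — the shift grows by one for each successive letter.
Undoing it on ufvjgt: u−2=s, f−3=c, v−4=r, j−5=e, g−6=a, t−7=m.

scream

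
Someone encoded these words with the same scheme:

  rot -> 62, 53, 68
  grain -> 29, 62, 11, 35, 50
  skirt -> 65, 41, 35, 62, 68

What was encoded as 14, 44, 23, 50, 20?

blend

Each letter becomes 3×(its alphabet position, a=1..z=26) + 8.
Undoing it on 14, 44, 23, 50, 20: 14→(14−8)÷3=2=b, 44→(44−8)÷3=12=l, 23→(23−8)÷3=5=e, 50→(50−8)÷3=14=n, 20→(20−8)÷3=4=d.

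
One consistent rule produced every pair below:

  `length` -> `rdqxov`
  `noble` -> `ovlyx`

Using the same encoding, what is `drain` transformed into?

xskbn

The output letters match the input read backwards, each shifted +10: length reversed is htgnel. Read the word backwards and shift each letter +10.
Applying it to drain: reverse → niard; then shift: n+10=x, i+10=s, a+10=k, r+10=b, d+10=n.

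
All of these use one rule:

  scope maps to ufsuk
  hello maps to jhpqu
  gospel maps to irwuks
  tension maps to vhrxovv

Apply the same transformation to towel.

Letter i (0-indexed) is shifted by i+2, so successive shifts are 2, 3, 4, ….
Applying it to towel: t+2=v, o+3=r, w+4=a, e+5=j, l+6=r.

vrajr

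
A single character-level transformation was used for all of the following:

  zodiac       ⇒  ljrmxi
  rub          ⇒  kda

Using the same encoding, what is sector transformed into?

The output letters match the input read backwards, each shifted +9: zodiac reversed is caidoz. Two steps: reverse the string, then apply a Caesar shift of +9.
For sector: reverse → rotces; then shift: r+9=a, o+9=x, t+9=c, c+9=l, e+9=n, s+9=b.

axclnb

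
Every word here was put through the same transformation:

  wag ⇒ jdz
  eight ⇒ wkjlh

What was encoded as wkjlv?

The output letters match the input read backwards, each shifted +3: wag reversed is gaw. Two steps: reverse the string, then apply a Caesar shift of +3.
Undoing it on wkjlv: shift back: w−3=t, k−3=h, j−3=g, l−3=i, v−3=s → thgis; then reverse → sight.

sight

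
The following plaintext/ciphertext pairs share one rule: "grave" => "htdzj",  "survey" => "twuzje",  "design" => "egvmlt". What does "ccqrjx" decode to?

banner

Letter i (0-indexed) is shifted by i+1, so successive shifts are 1, 2, 3, ….
Undoing it on ccqrjx: c−1=b, c−2=a, q−3=n, r−4=n, j−5=e, x−6=r.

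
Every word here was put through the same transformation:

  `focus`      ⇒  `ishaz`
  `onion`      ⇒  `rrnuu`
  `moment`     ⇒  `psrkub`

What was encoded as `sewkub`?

parent

In focus: f→i is +3, o→s is +4, c→h is +5, u→a is +6 — the shift increases by 1 each position. Each letter shifts forward by (position + 3), i.e. 3, 4, 5, … — the shift grows by one for each successive letter.
Decoding sewkub: s−3=p, e−4=a, w−5=r, k−6=e, u−7=n, b−8=t.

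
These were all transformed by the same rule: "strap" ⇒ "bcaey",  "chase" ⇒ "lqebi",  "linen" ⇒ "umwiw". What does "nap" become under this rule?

wey

The rule splits by letter class: vowels +4, consonants +9.
For nap: n(cons)+9=w, a(vowel)+4=e, p(cons)+9=y.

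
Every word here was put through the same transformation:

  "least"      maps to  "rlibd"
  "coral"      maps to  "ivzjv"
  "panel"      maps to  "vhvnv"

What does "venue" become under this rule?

Each letter shifts forward by (position + 6), i.e. 6, 7, 8, … — the shift grows by one for each successive letter.
Applying it to venue: v+6=b, e+7=l, n+8=v, u+9=d, e+10=o.

blvdo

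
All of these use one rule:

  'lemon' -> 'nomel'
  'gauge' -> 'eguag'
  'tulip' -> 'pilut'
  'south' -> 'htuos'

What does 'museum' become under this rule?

muesum

The output letters match the input read backwards: lemon reversed is nomel. It's just the letters in reverse order.
Applying it to museum: reverse → muesum.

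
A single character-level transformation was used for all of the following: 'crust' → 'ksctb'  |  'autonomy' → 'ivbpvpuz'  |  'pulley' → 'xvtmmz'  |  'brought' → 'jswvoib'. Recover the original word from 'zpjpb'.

robot

Shifts by position in crust: pos 0: c→k (+8), pos 1: r→s (+1), pos 2: u→c (+8), pos 3: s→t (+1) — repeating every 2. The shifts repeat in a cycle of length 2: positions 0,1,… shift by +8, +1, then the pattern repeats.
Decoding zpjpb: z−8=r, p−1=o, j−8=b, p−1=o, b−8=t.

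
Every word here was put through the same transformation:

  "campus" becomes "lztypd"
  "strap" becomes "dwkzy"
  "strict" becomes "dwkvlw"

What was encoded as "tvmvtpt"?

c(2)→l(11) and a(0)→z(25) fit y≡19x+25 (mod 26); the inverse of 19 mod 26 is 11. Each letter's alphabet position (a=0..z=25) is mapped through 19·x+25 mod 26 — an affine cipher.
Reversing it on tvmvtpt: t(19)→11·(19−25)≡12=m; v(21)→11·(21−25)≡8=i; m(12)→11·(12−25)≡13=n; v(21)→11·(21−25)≡8=i; t(19)→11·(19−25)≡12=m; p(15)→11·(15−25)≡20=u; t(19)→11·(19−25)≡12=m (all mod 26).

minimum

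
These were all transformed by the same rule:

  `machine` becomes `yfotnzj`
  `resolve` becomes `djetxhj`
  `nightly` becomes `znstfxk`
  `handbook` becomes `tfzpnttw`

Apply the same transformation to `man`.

yfz

The shift depends on letter class: consonant m→y is +12, but vowel a→f is +5. Two shifts are in play — +5 for a/e/i/o/u, +12 for every other letter.
On man: m(cons)+12=y, a(vowel)+5=f, n(cons)+12=z.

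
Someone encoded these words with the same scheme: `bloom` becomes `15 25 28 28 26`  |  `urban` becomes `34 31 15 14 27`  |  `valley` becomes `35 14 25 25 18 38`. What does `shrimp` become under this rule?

b is letter #2 and maps to 15: an offset of 13. Each letter is replaced by its alphabet position (a=1..z=26) + 13.
For shrimp: s=19→32, h=8→21, r=18→31, i=9→22, m=13→26, p=16→29.

32 21 31 22 26 29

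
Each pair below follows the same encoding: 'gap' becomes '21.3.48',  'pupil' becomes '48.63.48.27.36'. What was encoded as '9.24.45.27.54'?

g(#7)→21 and a(#1)→3: differences scale by 3, so n = 3·pos + 0. The formula is n = 3×(alphabet index, a=1).
Undoing it on 9.24.45.27.54: 9→(9−0)÷3=3=c, 24→(24−0)÷3=8=h, 45→(45−0)÷3=15=o, 27→(27−0)÷3=9=i, 54→(54−0)÷3=18=r.

choir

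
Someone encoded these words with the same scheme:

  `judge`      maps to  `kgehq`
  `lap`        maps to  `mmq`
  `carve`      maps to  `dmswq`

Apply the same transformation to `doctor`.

The shift depends on letter class: consonant j→k is +1, but vowel u→g is +12. Two shifts are in play — +12 for a/e/i/o/u, +1 for every other letter.
On doctor: d(cons)+1=e, o(vowel)+12=a, c(cons)+1=d, t(cons)+1=u, o(vowel)+12=a, r(cons)+1=s.

eaduas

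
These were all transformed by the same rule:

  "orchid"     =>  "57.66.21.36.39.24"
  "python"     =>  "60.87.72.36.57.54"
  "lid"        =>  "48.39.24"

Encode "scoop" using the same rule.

The formula is n = 3×(alphabet index, a=1) + 12.
For scoop: s=19→69, c=3→21, o=15→57, o=15→57, p=16→60.

69.21.57.57.60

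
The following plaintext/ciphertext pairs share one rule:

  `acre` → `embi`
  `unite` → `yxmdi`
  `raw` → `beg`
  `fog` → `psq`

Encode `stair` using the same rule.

The shift depends on letter class: consonant c→m is +10, but vowel a→e is +4. The rule splits by letter class: vowels +4, consonants +10.
For stair: s(cons)+10=c, t(cons)+10=d, a(vowel)+4=e, i(vowel)+4=m, r(cons)+10=b.

cdemb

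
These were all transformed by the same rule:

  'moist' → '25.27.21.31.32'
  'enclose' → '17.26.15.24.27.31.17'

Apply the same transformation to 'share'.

31.20.13.30.17

m is letter #13 and maps to 25: an offset of 12. Each letter is replaced by its alphabet position (a=1..z=26) + 12.
For share: s=19→31, h=8→20, a=1→13, r=18→30, e=5→17.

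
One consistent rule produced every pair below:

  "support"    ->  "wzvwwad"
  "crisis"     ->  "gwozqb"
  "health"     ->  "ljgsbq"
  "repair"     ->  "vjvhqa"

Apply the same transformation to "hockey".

In support: s→w is +4, u→z is +5, p→v is +6, p→w is +7 — the shift increases by 1 each position. Letter i (0-indexed) is shifted by i+4, so successive shifts are 4, 5, 6, ….
Applying it to hockey: h+4=l, o+5=t, c+6=i, k+7=r, e+8=m, y+9=h.

ltirmh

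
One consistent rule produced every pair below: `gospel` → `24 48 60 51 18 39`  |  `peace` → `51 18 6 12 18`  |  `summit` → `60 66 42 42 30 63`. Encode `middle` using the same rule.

42 30 15 15 39 18

g(#7)→24 and o(#15)→48: differences scale by 3, so n = 3·pos + 3. With a=1..z=26, the number is 3·pos + 3.
For middle: m=13→42, i=9→30, d=4→15, d=4→15, l=12→39, e=5→18.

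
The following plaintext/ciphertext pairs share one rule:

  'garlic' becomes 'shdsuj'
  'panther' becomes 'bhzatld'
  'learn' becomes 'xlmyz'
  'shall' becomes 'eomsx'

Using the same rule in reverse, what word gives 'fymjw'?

It's a Vigenère-style cipher with numeric key [12,7]: position i shifts by key[i mod 2].
Reversing it on fymjw: f−12=t, y−7=r, m−12=a, j−7=c, w−12=k.

track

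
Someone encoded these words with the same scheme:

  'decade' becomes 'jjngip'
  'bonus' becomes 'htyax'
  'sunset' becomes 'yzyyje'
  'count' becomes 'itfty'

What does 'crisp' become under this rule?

Shifts by position in decade: pos 0: d→j (+6), pos 1: e→j (+5), pos 2: c→n (+11), pos 3: a→g (+6), pos 4: d→i (+5), pos 5: e→p (+11) — repeating every 3. The shifts repeat in a cycle of length 3: positions 0,1,… shift by +6, +5, +11, then the pattern repeats.
Applying it to crisp: c+6=i, r+5=w, i+11=t, s+6=y, p+5=u.

iwtyu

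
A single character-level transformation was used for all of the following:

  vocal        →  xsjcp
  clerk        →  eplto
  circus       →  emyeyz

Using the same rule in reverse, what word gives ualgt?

sweep

Shifts by position in vocal: pos 0: v→x (+2), pos 1: o→s (+4), pos 2: c→j (+7), pos 3: a→c (+2), pos 4: l→p (+4) — repeating every 3. It's a Vigenère-style cipher with numeric key [2,4,7]: position i shifts by key[i mod 3].
Undoing it on ualgt: u−2=s, a−4=w, l−7=e, g−2=e, t−4=p.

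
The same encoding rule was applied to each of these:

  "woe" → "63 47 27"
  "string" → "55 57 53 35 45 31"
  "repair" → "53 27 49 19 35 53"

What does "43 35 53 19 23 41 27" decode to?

w(#23)→63 and o(#15)→47: differences scale by 2, so n = 2·pos + 17. With a=1..z=26, the number is 2·pos + 17.
Decoding 43 35 53 19 23 41 27: 43→(43−17)÷2=13=m, 35→(35−17)÷2=9=i, 53→(53−17)÷2=18=r, 19→(19−17)÷2=1=a, 23→(23−17)÷2=3=c, 41→(41−17)÷2=12=l, 27→(27−17)÷2=5=e.

miracle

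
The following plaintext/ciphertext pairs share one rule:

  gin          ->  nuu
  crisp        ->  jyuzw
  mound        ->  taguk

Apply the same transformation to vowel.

Vowels shift forward by 12 and consonants shift forward by 7.
On vowel: v(cons)+7=c, o(vowel)+12=a, w(cons)+7=d, e(vowel)+12=q, l(cons)+7=s.

cadqs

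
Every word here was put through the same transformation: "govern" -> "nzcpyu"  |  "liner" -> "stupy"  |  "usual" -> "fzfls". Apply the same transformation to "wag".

The rule splits by letter class: vowels +11, consonants +7.
Applying it to wag: w(cons)+7=d, a(vowel)+11=l, g(cons)+7=n.

dln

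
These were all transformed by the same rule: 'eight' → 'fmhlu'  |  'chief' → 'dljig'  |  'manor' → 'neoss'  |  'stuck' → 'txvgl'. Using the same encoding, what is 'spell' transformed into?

ttfpm

Shifts by position in eight: pos 0: e→f (+1), pos 1: i→m (+4), pos 2: g→h (+1), pos 3: h→l (+4) — repeating every 2. It's a Vigenère-style cipher with numeric key [1,4]: position i shifts by key[i mod 2].
Applying it to spell: s+1=t, p+4=t, e+1=f, l+4=p, l+1=m.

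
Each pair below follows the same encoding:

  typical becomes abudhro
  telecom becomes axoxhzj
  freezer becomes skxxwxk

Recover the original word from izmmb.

t(19)→a(0) and y(24)→b(1) fit y≡21x+17 (mod 26); the inverse of 21 mod 26 is 5. Treating letters as 0–25, the rule is x ↦ 21x + 17 (mod 26).
Undoing it on izmmb: i(8)→5·(8−17)≡7=h; z(25)→5·(25−17)≡14=o; m(12)→5·(12−17)≡1=b; m(12)→5·(12−17)≡1=b; b(1)→5·(1−17)≡24=y (all mod 26).

hobby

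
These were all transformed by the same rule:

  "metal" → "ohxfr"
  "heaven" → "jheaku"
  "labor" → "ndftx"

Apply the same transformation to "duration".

fxvfzpww

In metal: m→o is +2, e→h is +3, t→x is +4, a→f is +5 — the shift increases by 1 each position. The shift increases by 1 at each position, starting from +2: 2, 3, 4, ….
For duration: d+2=f, u+3=x, r+4=v, a+5=f, t+6=z, i+7=p, o+8=w, n+9=w.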